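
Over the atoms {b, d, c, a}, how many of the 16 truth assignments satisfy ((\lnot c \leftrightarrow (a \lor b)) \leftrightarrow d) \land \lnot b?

4

Initial set: {(((\lnot c \leftrightarrow (a \lor b)) \leftrightarrow d) \land \lnot b)}.
(((\lnot c \leftrightarrow (a \lor b)) \leftrightarrow d) \land \lnot b): α-rule — add ((\lnot c \leftrightarrow (a \lor b)) \leftrightarrow d), \lnot b.
((\lnot c \leftrightarrow (a \lor b)) \leftrightarrow d): β-rule — branch into (\lnot c \leftrightarrow (a \lor b)), d  //  \lnot (\lnot c \leftrightarrow (a \lor b)), \lnot d.
  branch 1 (add (\lnot c \leftrightarrow (a \lor b)), d):
    (\lnot c \leftrightarrow (a \lor b)): β-rule — branch into \lnot c, (a \lor b)  //  \lnot \lnot c, \lnot (a \lor b).
      branch 1.1 (add \lnot c, (a \lor b)):
        (a \lor b): β-rule — branch into a  //  b.
          branch 1.1.1 (add a):
            ○ open, literals {a=true, b=false, c=false, d=true}.
          branch 1.1.2 (add b):
            × closes — contains both b and \lnot b.
      branch 1.2 (add \lnot \lnot c, \lnot (a \lor b)):
        \lnot (a \lor b): α-rule — add \lnot a, \lnot b.
        ○ open, literals {a=false, b=false, c=true, d=true}.
  branch 2 (add \lnot (\lnot c \leftrightarrow (a \lor b)), \lnot d):
    \lnot (\lnot c \leftrightarrow (a \lor b)): β-rule — branch into \lnot c, \lnot (a \lor b)  //  \lnot \lnot c, (a \lor b).
      branch 2.1 (add \lnot c, \lnot (a \lor b)):
        \lnot (a \lor b): α-rule — add \lnot a, \lnot b.
        ○ open, literals {a=false, b=false, c=false, d=false}.
      branch 2.2 (add \lnot \lnot c, (a \lor b)):
        (a \lor b): β-rule — branch into a  //  b.
          branch 2.2.1 (add a):
            ○ open, literals {a=true, b=false, c=true, d=false}.
          branch 2.2.2 (add b):
            × closes — contains both b and \lnot b.
2 branches closed, 4 open.
Each open branch fixes some atoms; the unmentioned ones are free. Counting distinct full assignments: branch {a=true, b=false, c=false, d=true} (none free) contributes 1 new; branch {a=false, b=false, c=true, d=true} (none free) contributes 1 new; branch {a=false, b=false, c=false, d=false} (none free) contributes 1 new; branch {a=true, b=false, c=true, d=false} (none free) contributes 1 new. Total: 4.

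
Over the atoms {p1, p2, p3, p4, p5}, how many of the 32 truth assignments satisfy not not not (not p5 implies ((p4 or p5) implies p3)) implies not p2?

30

Initial set: {(not not not (not p5 implies ((p4 or p5) implies p3)) implies not p2)}.
(not not not (not p5 implies ((p4 or p5) implies p3)) implies not p2): β-rule — branch into not not not not (not p5 implies ((p4 or p5) implies p3))  //  not p2.
  branch 1 (add not not not not (not p5 implies ((p4 or p5) implies p3))):
    not not not not (not p5 implies ((p4 or p5) implies p3)): drop double negation, giving not not (not p5 implies ((p4 or p5) implies p3)).
    not not (not p5 implies ((p4 or p5) implies p3)): β-rule — branch into not not p5  //  ((p4 or p5) implies p3).
      branch 1.1 (add not not p5):
        ○ open, literals {p5=true}.
      branch 1.2 (add ((p4 or p5) implies p3)):
        ((p4 or p5) implies p3): β-rule — branch into not (p4 or p5)  //  p3.
          branch 1.2.1 (add not (p4 or p5)):
            not (p4 or p5): α-rule — add not p4, not p5.
            ○ open, literals {p4=false, p5=false}.
          branch 1.2.2 (add p3):
            ○ open, literals {p3=true}.
  branch 2 (add not p2):
    ○ open, literals {p2=false}.
0 branches closed, 4 open.
Each open branch fixes some atoms; the unmentioned ones are free. Counting distinct full assignments: branch {p5=true} (p1, p2, p3, p4) contributes 16 new; branch {p4=false, p5=false} (p1, p2, p3) contributes 8 new; branch {p3=true} (p1, p2, p4, p5) contributes 4 new; branch {p2=false} (p1, p3, p4, p5) contributes 2 new. Total: 30.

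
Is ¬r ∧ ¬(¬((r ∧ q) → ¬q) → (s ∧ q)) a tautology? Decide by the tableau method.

Assume the negation and expand:
Initial set: {¬(¬r ∧ ¬(¬((r ∧ q) → ¬q) → (s ∧ q)))}.
¬(¬r ∧ ¬(¬((r ∧ q) → ¬q) → (s ∧ q))): β-rule — branch into ¬¬r  //  ¬¬(¬((r ∧ q) → ¬q) → (s ∧ q)).
  branch 1 (add ¬¬r):
    ○ open, literals {r=T}.
  branch 2 (add ¬¬(¬((r ∧ q) → ¬q) → (s ∧ q))):
    ¬¬(¬((r ∧ q) → ¬q) → (s ∧ q)): β-rule — branch into ¬¬((r ∧ q) → ¬q)  //  (s ∧ q).
      branch 2.1 (add ¬¬((r ∧ q) → ¬q)):
        ¬¬((r ∧ q) → ¬q): β-rule — branch into ¬(r ∧ q)  //  ¬q.
          branch 2.1.1 (add ¬(r ∧ q)):
            ¬(r ∧ q): β-rule — branch into ¬r  //  ¬q.
              branch 2.1.1.1 (add ¬r):
                ○ open, literals {r=F}.
              branch 2.1.1.2 (add ¬q):
                ○ open, literals {q=F}.
          branch 2.1.2 (add ¬q):
            ○ open, literals {q=F}.
      branch 2.2 (add (s ∧ q)):
        (s ∧ q): α-rule — add s, q.
        ○ open, literals {q=T, s=T}.
0 branches closed, 5 open.
An open branch gives a countermodel: r=T (unmentioned atoms arbitrary); under it the original formula is false.

Not valid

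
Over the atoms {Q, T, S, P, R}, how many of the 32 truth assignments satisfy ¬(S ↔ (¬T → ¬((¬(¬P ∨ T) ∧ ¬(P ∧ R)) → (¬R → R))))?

Initial set: {¬(S ↔ (¬T → ¬((¬(¬P ∨ T) ∧ ¬(P ∧ R)) → (¬R → R))))}.
¬(S ↔ (¬T → ¬((¬(¬P ∨ T) ∧ ¬(P ∧ R)) → (¬R → R)))): β-rule — branch into S, ¬(¬T → ¬((¬(¬P ∨ T) ∧ ¬(P ∧ R)) → (¬R → R)))  //  ¬S, (¬T → ¬((¬(¬P ∨ T) ∧ ¬(P ∧ R)) → (¬R → R))).
  branch 1 (add S, ¬(¬T → ¬((¬(¬P ∨ T) ∧ ¬(P ∧ R)) → (¬R → R)))):
    ¬(¬T → ¬((¬(¬P ∨ T) ∧ ¬(P ∧ R)) → (¬R → R))): α-rule — add ¬T, ¬¬((¬(¬P ∨ T) ∧ ¬(P ∧ R)) → (¬R → R)).
    ¬¬((¬(¬P ∨ T) ∧ ¬(P ∧ R)) → (¬R → R)): β-rule — branch into ¬(¬(¬P ∨ T) ∧ ¬(P ∧ R))  //  (¬R → R).
      branch 1.1 (add ¬(¬(¬P ∨ T) ∧ ¬(P ∧ R))):
        ¬(¬(¬P ∨ T) ∧ ¬(P ∧ R)): β-rule — branch into ¬¬(¬P ∨ T)  //  ¬¬(P ∧ R).
          branch 1.1.1 (add ¬¬(¬P ∨ T)):
            ¬¬(¬P ∨ T): β-rule — branch into ¬P  //  T.
              branch 1.1.1.1 (add ¬P):
                ○ open, literals {P=0, S=1, T=0}.
              branch 1.1.1.2 (add T):
                × closes — contains both T and ¬T.
          branch 1.1.2 (add ¬¬(P ∧ R)):
            ¬¬(P ∧ R): α-rule — add P, R.
            ○ open, literals {P=1, R=1, S=1, T=0}.
      branch 1.2 (add (¬R → R)):
        (¬R → R): β-rule — branch into ¬¬R  //  R.
          branch 1.2.1 (add ¬¬R):
            ○ open, literals {R=1, S=1, T=0}.
          branch 1.2.2 (add R):
            ○ open, literals {R=1, S=1, T=0}.
  branch 2 (add ¬S, (¬T → ¬((¬(¬P ∨ T) ∧ ¬(P ∧ R)) → (¬R → R)))):
    (¬T → ¬((¬(¬P ∨ T) ∧ ¬(P ∧ R)) → (¬R → R))): β-rule — branch into ¬¬T  //  ¬((¬(¬P ∨ T) ∧ ¬(P ∧ R)) → (¬R → R)).
      branch 2.1 (add ¬¬T):
        ○ open, literals {S=0, T=1}.
      branch 2.2 (add ¬((¬(¬P ∨ T) ∧ ¬(P ∧ R)) → (¬R → R))):
        ¬((¬(¬P ∨ T) ∧ ¬(P ∧ R)) → (¬R → R)): α-rule — add (¬(¬P ∨ T) ∧ ¬(P ∧ R)), ¬(¬R → R).
        (¬(¬P ∨ T) ∧ ¬(P ∧ R)): α-rule — add ¬(¬P ∨ T), ¬(P ∧ R).
        ¬(¬R → R): α-rule — add ¬R, ¬R.
        ¬(¬P ∨ T): α-rule — add ¬¬P, ¬T.
        ¬(P ∧ R): β-rule — branch into ¬P  //  ¬R.
          branch 2.2.1 (add ¬P):
            × closes — contains both P and ¬P.
          branch 2.2.2 (add ¬R):
            ○ open, literals {P=1, R=0, S=0, T=0}.
2 branches closed, 6 open.
Each open branch fixes some atoms; the unmentioned ones are free. Counting distinct full assignments: branch {P=0, S=1, T=0} (Q, R) contributes 4 new; branch {P=1, R=1, S=1, T=0} (Q) contributes 2 new; branch {R=1, S=1, T=0} (Q, P) contributes 0 new; branch {R=1, S=1, T=0} (Q, P) contributes 0 new; branch {S=0, T=1} (Q, P, R) contributes 8 new; branch {P=1, R=0, S=0, T=0} (Q) contributes 2 new. Total: 16.

16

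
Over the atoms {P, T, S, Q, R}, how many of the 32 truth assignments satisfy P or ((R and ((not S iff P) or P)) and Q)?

Initial set: {(P or ((R and ((not S iff P) or P)) and Q))}.
(P or ((R and ((not S iff P) or P)) and Q)): β-rule — branch into P  //  ((R and ((not S iff P) or P)) and Q).
  branch 1 (add P):
    ○ open, literals {P=1}.
  branch 2 (add ((R and ((not S iff P) or P)) and Q)):
    ((R and ((not S iff P) or P)) and Q): α-rule — add (R and ((not S iff P) or P)), Q.
    (R and ((not S iff P) or P)): α-rule — add R, ((not S iff P) or P).
    ((not S iff P) or P): β-rule — branch into (not S iff P)  //  P.
      branch 2.1 (add (not S iff P)):
        (not S iff P): β-rule — branch into not S, P  //  not not S, not P.
          branch 2.1.1 (add not S, P):
            ○ open, literals {P=1, Q=1, R=1, S=0}.
          branch 2.1.2 (add not not S, not P):
            ○ open, literals {P=0, Q=1, R=1, S=1}.
      branch 2.2 (add P):
        ○ open, literals {P=1, Q=1, R=1}.
0 branches closed, 4 open.
Each open branch fixes some atoms; the unmentioned ones are free. Counting distinct full assignments: branch {P=1} (T, S, Q, R) contributes 16 new; branch {P=1, Q=1, R=1, S=0} (T) contributes 0 new; branch {P=0, Q=1, R=1, S=1} (T) contributes 2 new; branch {P=1, Q=1, R=1} (T, S) contributes 0 new. Total: 18.

18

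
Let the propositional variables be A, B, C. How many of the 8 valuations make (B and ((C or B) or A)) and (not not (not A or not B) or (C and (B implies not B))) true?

2

Initial set: {((B and ((C or B) or A)) and (not not (not A or not B) or (C and (B implies not B))))}.
((B and ((C or B) or A)) and (not not (not A or not B) or (C and (B implies not B)))): α-rule — add (B and ((C or B) or A)), (not not (not A or not B) or (C and (B implies not B))).
(B and ((C or B) or A)): α-rule — add B, ((C or B) or A).
(not not (not A or not B) or (C and (B implies not B))): β-rule — branch into not not (not A or not B)  //  (C and (B implies not B)).
  branch 1 (add not not (not A or not B)):
    not not (not A or not B): drop double negation, giving (not A or not B).
    ((C or B) or A): β-rule — branch into (C or B)  //  A.
      branch 1.1 (add (C or B)):
        (not A or not B): β-rule — branch into not A  //  not B.
          branch 1.1.1 (add not A):
            (C or B): β-rule — branch into C  //  B.
              branch 1.1.1.1 (add C):
                ○ open, literals {A=F, B=T, C=T}.
              branch 1.1.1.2 (add B):
                ○ open, literals {A=F, B=T}.
          branch 1.1.2 (add not B):
            × closes — contains both B and not B.
      branch 1.2 (add A):
        (not A or not B): β-rule — branch into not A  //  not B.
          branch 1.2.1 (add not A):
            × closes — contains both A and not A.
          branch 1.2.2 (add not B):
            × closes — contains both B and not B.
  branch 2 (add (C and (B implies not B))):
    (C and (B implies not B)): α-rule — add C, (B implies not B).
    ((C or B) or A): β-rule — branch into (C or B)  //  A.
      branch 2.1 (add (C or B)):
        (B implies not B): β-rule — branch into not B  //  not B.
          branch 2.1.1 (add not B):
            × closes — contains both B and not B.
          branch 2.1.2 (add not B):
            × closes — contains both B and not B.
      branch 2.2 (add A):
        (B implies not B): β-rule — branch into not B  //  not B.
          branch 2.2.1 (add not B):
            × closes — contains both B and not B.
          branch 2.2.2 (add not B):
            × closes — contains both B and not B.
7 branches closed, 2 open.
Each open branch fixes some atoms; the unmentioned ones are free. Counting distinct full assignments: branch {A=F, B=T, C=T} (none free) contributes 1 new; branch {A=F, B=T} (C) contributes 1 new. Total: 2.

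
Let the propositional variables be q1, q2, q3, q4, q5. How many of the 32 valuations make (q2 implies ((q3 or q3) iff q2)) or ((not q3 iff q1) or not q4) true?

30

Initial set: {((q2 implies ((q3 or q3) iff q2)) or ((not q3 iff q1) or not q4))}.
((q2 implies ((q3 or q3) iff q2)) or ((not q3 iff q1) or not q4)): β-rule — branch into (q2 implies ((q3 or q3) iff q2))  //  ((not q3 iff q1) or not q4).
  branch 1 (add (q2 implies ((q3 or q3) iff q2))):
    (q2 implies ((q3 or q3) iff q2)): β-rule — branch into not q2  //  ((q3 or q3) iff q2).
      branch 1.1 (add not q2):
        ○ open, literals {q2=0}.
      branch 1.2 (add ((q3 or q3) iff q2)):
        ((q3 or q3) iff q2): β-rule — branch into (q3 or q3), q2  //  not (q3 or q3), not q2.
          branch 1.2.1 (add (q3 or q3), q2):
            (q3 or q3): β-rule — branch into q3  //  q3.
              branch 1.2.1.1 (add q3):
                ○ open, literals {q2=1, q3=1}.
              branch 1.2.1.2 (add q3):
                ○ open, literals {q2=1, q3=1}.
          branch 1.2.2 (add not (q3 or q3), not q2):
            not (q3 or q3): α-rule — add not q3, not q3.
            ○ open, literals {q2=0, q3=0}.
  branch 2 (add ((not q3 iff q1) or not q4)):
    ((not q3 iff q1) or not q4): β-rule — branch into (not q3 iff q1)  //  not q4.
      branch 2.1 (add (not q3 iff q1)):
        (not q3 iff q1): β-rule — branch into not q3, q1  //  not not q3, not q1.
          branch 2.1.1 (add not q3, q1):
            ○ open, literals {q1=1, q3=0}.
          branch 2.1.2 (add not not q3, not q1):
            ○ open, literals {q1=0, q3=1}.
      branch 2.2 (add not q4):
        ○ open, literals {q4=0}.
0 branches closed, 7 open.
Each open branch fixes some atoms; the unmentioned ones are free. Counting distinct full assignments: branch {q2=0} (q1, q3, q4, q5) contributes 16 new; branch {q2=1, q3=1} (q1, q4, q5) contributes 8 new; branch {q2=1, q3=1} (q1, q4, q5) contributes 0 new; branch {q2=0, q3=0} (q1, q4, q5) contributes 0 new; branch {q1=1, q3=0} (q2, q4, q5) contributes 4 new; branch {q1=0, q3=1} (q2, q4, q5) contributes 0 new; branch {q4=0} (q1, q2, q3, q5) contributes 2 new. Total: 30.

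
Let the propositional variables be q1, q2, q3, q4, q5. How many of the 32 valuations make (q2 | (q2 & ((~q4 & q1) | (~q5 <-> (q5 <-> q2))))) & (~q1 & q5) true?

Initial set: {((q2 | (q2 & ((~q4 & q1) | (~q5 <-> (q5 <-> q2))))) & (~q1 & q5))}.
((q2 | (q2 & ((~q4 & q1) | (~q5 <-> (q5 <-> q2))))) & (~q1 & q5)): α-rule — add (q2 | (q2 & ((~q4 & q1) | (~q5 <-> (q5 <-> q2))))), (~q1 & q5).
(~q1 & q5): α-rule — add ~q1, q5.
(q2 | (q2 & ((~q4 & q1) | (~q5 <-> (q5 <-> q2))))): β-rule — branch into q2  //  (q2 & ((~q4 & q1) | (~q5 <-> (q5 <-> q2)))).
  branch 1 (add q2):
    ○ open, literals {q1=0, q2=1, q5=1}.
  branch 2 (add (q2 & ((~q4 & q1) | (~q5 <-> (q5 <-> q2))))):
    (q2 & ((~q4 & q1) | (~q5 <-> (q5 <-> q2)))): α-rule — add q2, ((~q4 & q1) | (~q5 <-> (q5 <-> q2))).
    ((~q4 & q1) | (~q5 <-> (q5 <-> q2))): β-rule — branch into (~q4 & q1)  //  (~q5 <-> (q5 <-> q2)).
      branch 2.1 (add (~q4 & q1)):
        (~q4 & q1): α-rule — add ~q4, q1.
        × closes — contains both q1 and ~q1.
      branch 2.2 (add (~q5 <-> (q5 <-> q2))):
        (~q5 <-> (q5 <-> q2)): β-rule — branch into ~q5, (q5 <-> q2)  //  ~~q5, ~(q5 <-> q2).
          branch 2.2.1 (add ~q5, (q5 <-> q2)):
            × closes — contains both q5 and ~q5.
          branch 2.2.2 (add ~~q5, ~(q5 <-> q2)):
            ~(q5 <-> q2): β-rule — branch into q5, ~q2  //  ~q5, q2.
              branch 2.2.2.1 (add q5, ~q2):
                × closes — contains both q2 and ~q2.
              branch 2.2.2.2 (add ~q5, q2):
                × closes — contains both q5 and ~q5.
4 branches closed, 1 open.
Each open branch fixes some atoms; the unmentioned ones are free. Counting distinct full assignments: branch {q1=0, q2=1, q5=1} (q3, q4) contributes 4 new. Total: 4.

4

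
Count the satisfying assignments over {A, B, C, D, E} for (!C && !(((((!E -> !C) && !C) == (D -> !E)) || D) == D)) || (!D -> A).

Initial set: {((!C && !(((((!E -> !C) && !C) == (D -> !E)) || D) == D)) || (!D -> A))}.
((!C && !(((((!E -> !C) && !C) == (D -> !E)) || D) == D)) || (!D -> A)): β-rule — branch into (!C && !(((((!E -> !C) && !C) == (D -> !E)) || D) == D))  //  (!D -> A).
  branch 1 (add (!C && !(((((!E -> !C) && !C) == (D -> !E)) || D) == D))):
    (!C && !(((((!E -> !C) && !C) == (D -> !E)) || D) == D)): α-rule — add !C, !(((((!E -> !C) && !C) == (D -> !E)) || D) == D).
    !(((((!E -> !C) && !C) == (D -> !E)) || D) == D): β-rule — branch into ((((!E -> !C) && !C) == (D -> !E)) || D), !D  //  !((((!E -> !C) && !C) == (D -> !E)) || D), D.
      branch 1.1 (add ((((!E -> !C) && !C) == (D -> !E)) || D), !D):
        ((((!E -> !C) && !C) == (D -> !E)) || D): β-rule — branch into (((!E -> !C) && !C) == (D -> !E))  //  D.
          branch 1.1.1 (add (((!E -> !C) && !C) == (D -> !E))):
            (((!E -> !C) && !C) == (D -> !E)): β-rule — branch into ((!E -> !C) && !C), (D -> !E)  //  !((!E -> !C) && !C), !(D -> !E).
              branch 1.1.1.1 (add ((!E -> !C) && !C), (D -> !E)):
                ((!E -> !C) && !C): α-rule — add (!E -> !C), !C.
                (D -> !E): β-rule — branch into !D  //  !E.
                  branch 1.1.1.1.1 (add !D):
                    (!E -> !C): β-rule — branch into !!E  //  !C.
                      branch 1.1.1.1.1.1 (add !!E):
                        ○ open, literals {C=false, D=false, E=true}.
                      branch 1.1.1.1.1.2 (add !C):
                        ○ open, literals {C=false, D=false}.
                  branch 1.1.1.1.2 (add !E):
                    (!E -> !C): β-rule — branch into !!E  //  !C.
                      branch 1.1.1.1.2.1 (add !!E):
                        × closes — contains both E and !E.
                      branch 1.1.1.1.2.2 (add !C):
                        ○ open, literals {C=false, D=false, E=false}.
              branch 1.1.1.2 (add !((!E -> !C) && !C), !(D -> !E)):
                !(D -> !E): α-rule — add D, !!E.
                × closes — contains both D and !D.
          branch 1.1.2 (add D):
            × closes — contains both D and !D.
      branch 1.2 (add !((((!E -> !C) && !C) == (D -> !E)) || D), D):
        !((((!E -> !C) && !C) == (D -> !E)) || D): α-rule — add !(((!E -> !C) && !C) == (D -> !E)), !D.
        × closes — contains both D and !D.
  branch 2 (add (!D -> A)):
    (!D -> A): β-rule — branch into !!D  //  A.
      branch 2.1 (add !!D):
        ○ open, literals {D=true}.
      branch 2.2 (add A):
        ○ open, literals {A=true}.
4 branches closed, 5 open.
Each open branch fixes some atoms; the unmentioned ones are free. Counting distinct full assignments: branch {C=false, D=false, E=true} (A, B) contributes 4 new; branch {C=false, D=false} (A, B, E) contributes 4 new; branch {C=false, D=false, E=false} (A, B) contributes 0 new; branch {D=true} (A, B, C, E) contributes 16 new; branch {A=true} (B, C, D, E) contributes 4 new. Total: 28.

28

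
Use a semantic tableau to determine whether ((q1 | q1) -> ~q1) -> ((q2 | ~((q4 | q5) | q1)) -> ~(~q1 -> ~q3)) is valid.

Not valid

Assume the negation and expand:
Initial set: {F (((q1 | q1) -> ~q1) -> ((q2 | ~((q4 | q5) | q1)) -> ~(~q1 -> ~q3)))}.
F (((q1 | q1) -> ~q1) -> ((q2 | ~((q4 | q5) | q1)) -> ~(~q1 -> ~q3))): α-rule — add T ((q1 | q1) -> ~q1), F ((q2 | ~((q4 | q5) | q1)) -> ~(~q1 -> ~q3)).
F ((q2 | ~((q4 | q5) | q1)) -> ~(~q1 -> ~q3)): α-rule — add T (q2 | ~((q4 | q5) | q1)), F ~(~q1 -> ~q3).
T ((q1 | q1) -> ~q1): β-rule — branch into F (q1 | q1)  //  T ~q1.
  branch 1 (add F (q1 | q1)):
    F (q1 | q1): α-rule — add F q1, F q1.
    T (q2 | ~((q4 | q5) | q1)): β-rule — branch into T q2  //  T ~((q4 | q5) | q1).
      branch 1.1 (add T q2):
        F ~(~q1 -> ~q3): β-rule — branch into F ~q1  //  T ~q3.
          branch 1.1.1 (add F ~q1):
            × closes — contains both q1 and ~q1.
          branch 1.1.2 (add T ~q3):
            ○ open, literals {q1=0, q2=1, q3=0}.
      branch 1.2 (add T ~((q4 | q5) | q1)):
        T ~((q4 | q5) | q1): α-rule — add F (q4 | q5), F q1.
        F (q4 | q5): α-rule — add F q4, F q5.
        F ~(~q1 -> ~q3): β-rule — branch into F ~q1  //  T ~q3.
          branch 1.2.1 (add F ~q1):
            × closes — contains both q1 and ~q1.
          branch 1.2.2 (add T ~q3):
            ○ open, literals {q1=0, q3=0, q4=0, q5=0}.
  branch 2 (add T ~q1):
    T (q2 | ~((q4 | q5) | q1)): β-rule — branch into T q2  //  T ~((q4 | q5) | q1).
      branch 2.1 (add T q2):
        F ~(~q1 -> ~q3): β-rule — branch into F ~q1  //  T ~q3.
          branch 2.1.1 (add F ~q1):
            × closes — contains both q1 and ~q1.
          branch 2.1.2 (add T ~q3):
            ○ open, literals {q1=0, q2=1, q3=0}.
      branch 2.2 (add T ~((q4 | q5) | q1)):
        T ~((q4 | q5) | q1): α-rule — add F (q4 | q5), F q1.
        F (q4 | q5): α-rule — add F q4, F q5.
        F ~(~q1 -> ~q3): β-rule — branch into F ~q1  //  T ~q3.
          branch 2.2.1 (add F ~q1):
            × closes — contains both q1 and ~q1.
          branch 2.2.2 (add T ~q3):
            ○ open, literals {q1=0, q3=0, q4=0, q5=0}.
4 branches closed, 4 open.
An open branch gives a countermodel: q1=0, q2=1, q3=0 (unmentioned atoms arbitrary); under it the original formula is false.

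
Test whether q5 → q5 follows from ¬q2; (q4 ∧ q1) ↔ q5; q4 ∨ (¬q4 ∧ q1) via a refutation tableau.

Yes

Initial set: {¬q2; ((q4 ∧ q1) ↔ q5); (q4 ∨ (¬q4 ∧ q1)); ¬(q5 → q5)}.
¬(q5 → q5): α-rule — add q5, ¬q5.
× closes — contains both q5 and ¬q5.
All 1 branch closes.
Every branch closed, so the premises entail the conclusion.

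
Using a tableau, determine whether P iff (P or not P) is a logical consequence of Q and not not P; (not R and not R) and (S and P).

Initial set: {(Q and not not P); ((not R and not R) and (S and P)); not (P iff (P or not P))}.
(Q and not not P): α-rule — add Q, not not P.
((not R and not R) and (S and P)): α-rule — add (not R and not R), (S and P).
not not P: drop double negation, giving P.
(not R and not R): α-rule — add not R, not R.
(S and P): α-rule — add S, P.
not (P iff (P or not P)): β-rule — branch into P, not (P or not P)  //  not P, (P or not P).
  branch 1 (add P, not (P or not P)):
    not (P or not P): α-rule — add not P, not not P.
    × closes — contains both P and not P.
  branch 2 (add not P, (P or not P)):
    × closes — contains both P and not P.
All 2 branches close.
Every branch closed, so the premises entail the conclusion.

Yes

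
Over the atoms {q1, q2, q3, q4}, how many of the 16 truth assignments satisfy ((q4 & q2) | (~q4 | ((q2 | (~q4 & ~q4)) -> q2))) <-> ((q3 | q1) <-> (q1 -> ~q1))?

4

Initial set: {T (((q4 & q2) | (~q4 | ((q2 | (~q4 & ~q4)) -> q2))) <-> ((q3 | q1) <-> (q1 -> ~q1)))}.
T (((q4 & q2) | (~q4 | ((q2 | (~q4 & ~q4)) -> q2))) <-> ((q3 | q1) <-> (q1 -> ~q1))): β-rule — branch into T ((q4 & q2) | (~q4 | ((q2 | (~q4 & ~q4)) -> q2))), T ((q3 | q1) <-> (q1 -> ~q1))  //  F ((q4 & q2) | (~q4 | ((q2 | (~q4 & ~q4)) -> q2))), F ((q3 | q1) <-> (q1 -> ~q1)).
  branch 1 (add T ((q4 & q2) | (~q4 | ((q2 | (~q4 & ~q4)) -> q2))), T ((q3 | q1) <-> (q1 -> ~q1))):
    T ((q4 & q2) | (~q4 | ((q2 | (~q4 & ~q4)) -> q2))): β-rule — branch into T (q4 & q2)  //  T (~q4 | ((q2 | (~q4 & ~q4)) -> q2)).
      branch 1.1 (add T (q4 & q2)):
        T (q4 & q2): α-rule — add T q4, T q2.
        T ((q3 | q1) <-> (q1 -> ~q1)): β-rule — branch into T (q3 | q1), T (q1 -> ~q1)  //  F (q3 | q1), F (q1 -> ~q1).
          branch 1.1.1 (add T (q3 | q1), T (q1 -> ~q1)):
            T (q3 | q1): β-rule — branch into T q3  //  T q1.
              branch 1.1.1.1 (add T q3):
                T (q1 -> ~q1): β-rule — branch into F q1  //  T ~q1.
                  branch 1.1.1.1.1 (add F q1):
                    ○ open, literals {q1=F, q2=T, q3=T, q4=T}.
                  branch 1.1.1.1.2 (add T ~q1):
                    ○ open, literals {q1=F, q2=T, q3=T, q4=T}.
              branch 1.1.1.2 (add T q1):
                T (q1 -> ~q1): β-rule — branch into F q1  //  T ~q1.
                  branch 1.1.1.2.1 (add F q1):
                    × closes — contains both q1 and ~q1.
                  branch 1.1.1.2.2 (add T ~q1):
                    × closes — contains both q1 and ~q1.
          branch 1.1.2 (add F (q3 | q1), F (q1 -> ~q1)):
            F (q3 | q1): α-rule — add F q3, F q1.
            F (q1 -> ~q1): α-rule — add T q1, F ~q1.
            × closes — contains both q1 and ~q1.
      branch 1.2 (add T (~q4 | ((q2 | (~q4 & ~q4)) -> q2))):
        T ((q3 | q1) <-> (q1 -> ~q1)): β-rule — branch into T (q3 | q1), T (q1 -> ~q1)  //  F (q3 | q1), F (q1 -> ~q1).
          branch 1.2.1 (add T (q3 | q1), T (q1 -> ~q1)):
            T (~q4 | ((q2 | (~q4 & ~q4)) -> q2)): β-rule — branch into T ~q4  //  T ((q2 | (~q4 & ~q4)) -> q2).
              branch 1.2.1.1 (add T ~q4):
                T (q3 | q1): β-rule — branch into T q3  //  T q1.
                  branch 1.2.1.1.1 (add T q3):
                    T (q1 -> ~q1): β-rule — branch into F q1  //  T ~q1.
                      branch 1.2.1.1.1.1 (add F q1):
                        ○ open, literals {q1=F, q3=T, q4=F}.
                      branch 1.2.1.1.1.2 (add T ~q1):
                        ○ open, literals {q1=F, q3=T, q4=F}.
                  branch 1.2.1.1.2 (add T q1):
                    T (q1 -> ~q1): β-rule — branch into F q1  //  T ~q1.
                      branch 1.2.1.1.2.1 (add F q1):
                        × closes — contains both q1 and ~q1.
                      branch 1.2.1.1.2.2 (add T ~q1):
                        × closes — contains both q1 and ~q1.
              branch 1.2.1.2 (add T ((q2 | (~q4 & ~q4)) -> q2)):
                T (q3 | q1): β-rule — branch into T q3  //  T q1.
                  branch 1.2.1.2.1 (add T q3):
                    T (q1 -> ~q1): β-rule — branch into F q1  //  T ~q1.
                      branch 1.2.1.2.1.1 (add F q1):
                        T ((q2 | (~q4 & ~q4)) -> q2): β-rule — branch into F (q2 | (~q4 & ~q4))  //  T q2.
                          branch 1.2.1.2.1.1.1 (add F (q2 | (~q4 & ~q4))):
                            F (q2 | (~q4 & ~q4)): α-rule — add F q2, F (~q4 & ~q4).
                            F (~q4 & ~q4): β-rule — branch into F ~q4  //  F ~q4.
                              branch 1.2.1.2.1.1.1.1 (add F ~q4):
                                ○ open, literals {q1=F, q2=F, q3=T, q4=T}.
                              branch 1.2.1.2.1.1.1.2 (add F ~q4):
                                ○ open, literals {q1=F, q2=F, q3=T, q4=T}.
                          branch 1.2.1.2.1.1.2 (add T q2):
                            ○ open, literals {q1=F, q2=T, q3=T}.
                      branch 1.2.1.2.1.2 (add T ~q1):
                        T ((q2 | (~q4 & ~q4)) -> q2): β-rule — branch into F (q2 | (~q4 & ~q4))  //  T q2.
                          branch 1.2.1.2.1.2.1 (add F (q2 | (~q4 & ~q4))):
                            F (q2 | (~q4 & ~q4)): α-rule — add F q2, F (~q4 & ~q4).
                            F (~q4 & ~q4): β-rule — branch into F ~q4  //  F ~q4.
                              branch 1.2.1.2.1.2.1.1 (add F ~q4):
                                ○ open, literals {q1=F, q2=F, q3=T, q4=T}.
                              branch 1.2.1.2.1.2.1.2 (add F ~q4):
                                ○ open, literals {q1=F, q2=F, q3=T, q4=T}.
                          branch 1.2.1.2.1.2.2 (add T q2):
                            ○ open, literals {q1=F, q2=T, q3=T}.
                  branch 1.2.1.2.2 (add T q1):
                    T (q1 -> ~q1): β-rule — branch into F q1  //  T ~q1.
                      branch 1.2.1.2.2.1 (add F q1):
                        × closes — contains both q1 and ~q1.
                      branch 1.2.1.2.2.2 (add T ~q1):
                        × closes — contains both q1 and ~q1.
          branch 1.2.2 (add F (q3 | q1), F (q1 -> ~q1)):
            F (q3 | q1): α-rule — add F q3, F q1.
            F (q1 -> ~q1): α-rule — add T q1, F ~q1.
            × closes — contains both q1 and ~q1.
  branch 2 (add F ((q4 & q2) | (~q4 | ((q2 | (~q4 & ~q4)) -> q2))), F ((q3 | q1) <-> (q1 -> ~q1))):
    F ((q4 & q2) | (~q4 | ((q2 | (~q4 & ~q4)) -> q2))): α-rule — add F (q4 & q2), F (~q4 | ((q2 | (~q4 & ~q4)) -> q2)).
    F (~q4 | ((q2 | (~q4 & ~q4)) -> q2)): α-rule — add F ~q4, F ((q2 | (~q4 & ~q4)) -> q2).
    F ((q2 | (~q4 & ~q4)) -> q2): α-rule — add T (q2 | (~q4 & ~q4)), F q2.
    F ((q3 | q1) <-> (q1 -> ~q1)): β-rule — branch into T (q3 | q1), F (q1 -> ~q1)  //  F (q3 | q1), T (q1 -> ~q1).
      branch 2.1 (add T (q3 | q1), F (q1 -> ~q1)):
        F (q1 -> ~q1): α-rule — add T q1, F ~q1.
        F (q4 & q2): β-rule — branch into F q4  //  F q2.
          branch 2.1.1 (add F q4):
            × closes — contains both q4 and ~q4.
          branch 2.1.2 (add F q2):
            T (q2 | (~q4 & ~q4)): β-rule — branch into T q2  //  T (~q4 & ~q4).
              branch 2.1.2.1 (add T q2):
                × closes — contains both q2 and ~q2.
              branch 2.1.2.2 (add T (~q4 & ~q4)):
                T (~q4 & ~q4): α-rule — add T ~q4, T ~q4.
                × closes — contains both q4 and ~q4.
      branch 2.2 (add F (q3 | q1), T (q1 -> ~q1)):
        F (q3 | q1): α-rule — add F q3, F q1.
        F (q4 & q2): β-rule — branch into F q4  //  F q2.
          branch 2.2.1 (add F q4):
            × closes — contains both q4 and ~q4.
          branch 2.2.2 (add F q2):
            T (q2 | (~q4 & ~q4)): β-rule — branch into T q2  //  T (~q4 & ~q4).
              branch 2.2.2.1 (add T q2):
                × closes — contains both q2 and ~q2.
              branch 2.2.2.2 (add T (~q4 & ~q4)):
                T (~q4 & ~q4): α-rule — add T ~q4, T ~q4.
                × closes — contains both q4 and ~q4.
14 branches closed, 10 open.
Each open branch fixes some atoms; the unmentioned ones are free. Counting distinct full assignments: branch {q1=F, q2=T, q3=T, q4=T} (none free) contributes 1 new; branch {q1=F, q2=T, q3=T, q4=T} (none free) contributes 0 new; branch {q1=F, q3=T, q4=F} (q2) contributes 2 new; branch {q1=F, q3=T, q4=F} (q2) contributes 0 new; branch {q1=F, q2=F, q3=T, q4=T} (none free) contributes 1 new; branch {q1=F, q2=F, q3=T, q4=T} (none free) contributes 0 new; branch {q1=F, q2=T, q3=T} (q4) contributes 0 new; branch {q1=F, q2=F, q3=T, q4=T} (none free) contributes 0 new; branch {q1=F, q2=F, q3=T, q4=T} (none free) contributes 0 new; branch {q1=F, q2=T, q3=T} (q4) contributes 0 new. Total: 4.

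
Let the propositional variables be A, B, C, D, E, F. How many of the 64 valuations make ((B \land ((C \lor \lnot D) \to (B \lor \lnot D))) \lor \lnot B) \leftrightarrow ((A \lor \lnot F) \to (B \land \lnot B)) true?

16

Initial set: {T (((B \land ((C \lor \lnot D) \to (B \lor \lnot D))) \lor \lnot B) \leftrightarrow ((A \lor \lnot F) \to (B \land \lnot B)))}.
T (((B \land ((C \lor \lnot D) \to (B \lor \lnot D))) \lor \lnot B) \leftrightarrow ((A \lor \lnot F) \to (B \land \lnot B))): β-rule — branch into T ((B \land ((C \lor \lnot D) \to (B \lor \lnot D))) \lor \lnot B), T ((A \lor \lnot F) \to (B \land \lnot B))  //  F ((B \land ((C \lor \lnot D) \to (B \lor \lnot D))) \lor \lnot B), F ((A \lor \lnot F) \to (B \land \lnot B)).
  branch 1 (add T ((B \land ((C \lor \lnot D) \to (B \lor \lnot D))) \lor \lnot B), T ((A \lor \lnot F) \to (B \land \lnot B))):
    T ((B \land ((C \lor \lnot D) \to (B \lor \lnot D))) \lor \lnot B): β-rule — branch into T (B \land ((C \lor \lnot D) \to (B \lor \lnot D)))  //  T \lnot B.
      branch 1.1 (add T (B \land ((C \lor \lnot D) \to (B \lor \lnot D)))):
        T (B \land ((C \lor \lnot D) \to (B \lor \lnot D))): α-rule — add T B, T ((C \lor \lnot D) \to (B \lor \lnot D)).
        T ((A \lor \lnot F) \to (B \land \lnot B)): β-rule — branch into F (A \lor \lnot F)  //  T (B \land \lnot B).
          branch 1.1.1 (add F (A \lor \lnot F)):
            F (A \lor \lnot F): α-rule — add F A, F \lnot F.
            T ((C \lor \lnot D) \to (B \lor \lnot D)): β-rule — branch into F (C \lor \lnot D)  //  T (B \lor \lnot D).
              branch 1.1.1.1 (add F (C \lor \lnot D)):
                F (C \lor \lnot D): α-rule — add F C, F \lnot D.
                ○ open, literals {A=false, B=true, C=false, D=true, F=true}.
              branch 1.1.1.2 (add T (B \lor \lnot D)):
                T (B \lor \lnot D): β-rule — branch into T B  //  T \lnot D.
                  branch 1.1.1.2.1 (add T B):
                    ○ open, literals {A=false, B=true, F=true}.
                  branch 1.1.1.2.2 (add T \lnot D):
                    ○ open, literals {A=false, B=true, D=false, F=true}.
          branch 1.1.2 (add T (B \land \lnot B)):
            T (B \land \lnot B): α-rule — add T B, T \lnot B.
            × closes — contains both B and \lnot B.
      branch 1.2 (add T \lnot B):
        T ((A \lor \lnot F) \to (B \land \lnot B)): β-rule — branch into F (A \lor \lnot F)  //  T (B \land \lnot B).
          branch 1.2.1 (add F (A \lor \lnot F)):
            F (A \lor \lnot F): α-rule — add F A, F \lnot F.
            ○ open, literals {A=false, B=false, F=true}.
          branch 1.2.2 (add T (B \land \lnot B)):
            T (B \land \lnot B): α-rule — add T B, T \lnot B.
            × closes — contains both B and \lnot B.
  branch 2 (add F ((B \land ((C \lor \lnot D) \to (B \lor \lnot D))) \lor \lnot B), F ((A \lor \lnot F) \to (B \land \lnot B))):
    F ((B \land ((C \lor \lnot D) \to (B \lor \lnot D))) \lor \lnot B): α-rule — add F (B \land ((C \lor \lnot D) \to (B \lor \lnot D))), F \lnot B.
    F ((A \lor \lnot F) \to (B \land \lnot B)): α-rule — add T (A \lor \lnot F), F (B \land \lnot B).
    F (B \land ((C \lor \lnot D) \to (B \lor \lnot D))): β-rule — branch into F B  //  F ((C \lor \lnot D) \to (B \lor \lnot D)).
      branch 2.1 (add F B):
        × closes — contains both B and \lnot B.
      branch 2.2 (add F ((C \lor \lnot D) \to (B \lor \lnot D))):
        F ((C \lor \lnot D) \to (B \lor \lnot D)): α-rule — add T (C \lor \lnot D), F (B \lor \lnot D).
        F (B \lor \lnot D): α-rule — add F B, F \lnot D.
        × closes — contains both B and \lnot B.
4 branches closed, 4 open.
Each open branch fixes some atoms; the unmentioned ones are free. Counting distinct full assignments: branch {A=false, B=true, C=false, D=true, F=true} (E) contributes 2 new; branch {A=false, B=true, F=true} (C, D, E) contributes 6 new; branch {A=false, B=true, D=false, F=true} (C, E) contributes 0 new; branch {A=false, B=false, F=true} (C, D, E) contributes 8 new. Total: 16.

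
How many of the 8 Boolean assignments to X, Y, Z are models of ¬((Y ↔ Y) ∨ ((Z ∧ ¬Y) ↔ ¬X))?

0

Initial set: {T ¬((Y ↔ Y) ∨ ((Z ∧ ¬Y) ↔ ¬X))}.
T ¬((Y ↔ Y) ∨ ((Z ∧ ¬Y) ↔ ¬X)): α-rule — add F (Y ↔ Y), F ((Z ∧ ¬Y) ↔ ¬X).
F (Y ↔ Y): β-rule — branch into T Y, F Y  //  F Y, T Y.
  branch 1 (add T Y, F Y):
    × closes — contains both Y and ¬Y.
  branch 2 (add F Y, T Y):
    × closes — contains both Y and ¬Y.
All 2 branches close.
No open branches: the formula has 0 satisfying assignments.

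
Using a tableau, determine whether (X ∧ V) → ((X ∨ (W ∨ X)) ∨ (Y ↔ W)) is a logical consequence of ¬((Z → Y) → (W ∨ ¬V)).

Initial set: {¬((Z → Y) → (W ∨ ¬V)); ¬((X ∧ V) → ((X ∨ (W ∨ X)) ∨ (Y ↔ W)))}.
¬((Z → Y) → (W ∨ ¬V)): α-rule — add (Z → Y), ¬(W ∨ ¬V).
¬((X ∧ V) → ((X ∨ (W ∨ X)) ∨ (Y ↔ W))): α-rule — add (X ∧ V), ¬((X ∨ (W ∨ X)) ∨ (Y ↔ W)).
¬(W ∨ ¬V): α-rule — add ¬W, ¬¬V.
(X ∧ V): α-rule — add X, V.
¬((X ∨ (W ∨ X)) ∨ (Y ↔ W)): α-rule — add ¬(X ∨ (W ∨ X)), ¬(Y ↔ W).
¬(X ∨ (W ∨ X)): α-rule — add ¬X, ¬(W ∨ X).
× closes — contains both X and ¬X.
All 1 branch closes.
Every branch closed, so the premises entail the conclusion.

Yes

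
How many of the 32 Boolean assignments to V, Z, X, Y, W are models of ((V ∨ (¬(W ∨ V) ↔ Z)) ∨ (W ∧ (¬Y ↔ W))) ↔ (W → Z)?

18

Initial set: {T (((V ∨ (¬(W ∨ V) ↔ Z)) ∨ (W ∧ (¬Y ↔ W))) ↔ (W → Z))}.
T (((V ∨ (¬(W ∨ V) ↔ Z)) ∨ (W ∧ (¬Y ↔ W))) ↔ (W → Z)): β-rule — branch into T ((V ∨ (¬(W ∨ V) ↔ Z)) ∨ (W ∧ (¬Y ↔ W))), T (W → Z)  //  F ((V ∨ (¬(W ∨ V) ↔ Z)) ∨ (W ∧ (¬Y ↔ W))), F (W → Z).
  branch 1 (add T ((V ∨ (¬(W ∨ V) ↔ Z)) ∨ (W ∧ (¬Y ↔ W))), T (W → Z)):
    T ((V ∨ (¬(W ∨ V) ↔ Z)) ∨ (W ∧ (¬Y ↔ W))): β-rule — branch into T (V ∨ (¬(W ∨ V) ↔ Z))  //  T (W ∧ (¬Y ↔ W)).
      branch 1.1 (add T (V ∨ (¬(W ∨ V) ↔ Z))):
        T (W → Z): β-rule — branch into F W  //  T Z.
          branch 1.1.1 (add F W):
            T (V ∨ (¬(W ∨ V) ↔ Z)): β-rule — branch into T V  //  T (¬(W ∨ V) ↔ Z).
              branch 1.1.1.1 (add T V):
                ○ open, literals {V=true, W=false}.
              branch 1.1.1.2 (add T (¬(W ∨ V) ↔ Z)):
                T (¬(W ∨ V) ↔ Z): β-rule — branch into T ¬(W ∨ V), T Z  //  F ¬(W ∨ V), F Z.
                  branch 1.1.1.2.1 (add T ¬(W ∨ V), T Z):
                    T ¬(W ∨ V): α-rule — add F W, F V.
                    ○ open, literals {V=false, W=false, Z=true}.
                  branch 1.1.1.2.2 (add F ¬(W ∨ V), F Z):
                    F ¬(W ∨ V): β-rule — branch into T W  //  T V.
                      branch 1.1.1.2.2.1 (add T W):
                        × closes — contains both W and ¬W.
                      branch 1.1.1.2.2.2 (add T V):
                        ○ open, literals {V=true, W=false, Z=false}.
          branch 1.1.2 (add T Z):
            T (V ∨ (¬(W ∨ V) ↔ Z)): β-rule — branch into T V  //  T (¬(W ∨ V) ↔ Z).
              branch 1.1.2.1 (add T V):
                ○ open, literals {V=true, Z=true}.
              branch 1.1.2.2 (add T (¬(W ∨ V) ↔ Z)):
                T (¬(W ∨ V) ↔ Z): β-rule — branch into T ¬(W ∨ V), T Z  //  F ¬(W ∨ V), F Z.
                  branch 1.1.2.2.1 (add T ¬(W ∨ V), T Z):
                    T ¬(W ∨ V): α-rule — add F W, F V.
                    ○ open, literals {V=false, W=false, Z=true}.
                  branch 1.1.2.2.2 (add F ¬(W ∨ V), F Z):
                    × closes — contains both Z and ¬Z.
      branch 1.2 (add T (W ∧ (¬Y ↔ W))):
        T (W ∧ (¬Y ↔ W)): α-rule — add T W, T (¬Y ↔ W).
        T (W → Z): β-rule — branch into F W  //  T Z.
          branch 1.2.1 (add F W):
            × closes — contains both W and ¬W.
          branch 1.2.2 (add T Z):
            T (¬Y ↔ W): β-rule — branch into T ¬Y, T W  //  F ¬Y, F W.
              branch 1.2.2.1 (add T ¬Y, T W):
                ○ open, literals {W=true, Y=false, Z=true}.
              branch 1.2.2.2 (add F ¬Y, F W):
                × closes — contains both W and ¬W.
  branch 2 (add F ((V ∨ (¬(W ∨ V) ↔ Z)) ∨ (W ∧ (¬Y ↔ W))), F (W → Z)):
    F ((V ∨ (¬(W ∨ V) ↔ Z)) ∨ (W ∧ (¬Y ↔ W))): α-rule — add F (V ∨ (¬(W ∨ V) ↔ Z)), F (W ∧ (¬Y ↔ W)).
    F (W → Z): α-rule — add T W, F Z.
    F (V ∨ (¬(W ∨ V) ↔ Z)): α-rule — add F V, F (¬(W ∨ V) ↔ Z).
    F (W ∧ (¬Y ↔ W)): β-rule — branch into F W  //  F (¬Y ↔ W).
      branch 2.1 (add F W):
        × closes — contains both W and ¬W.
      branch 2.2 (add F (¬Y ↔ W)):
        F (¬(W ∨ V) ↔ Z): β-rule — branch into T ¬(W ∨ V), F Z  //  F ¬(W ∨ V), T Z.
          branch 2.2.1 (add T ¬(W ∨ V), F Z):
            T ¬(W ∨ V): α-rule — add F W, F V.
            × closes — contains both W and ¬W.
          branch 2.2.2 (add F ¬(W ∨ V), T Z):
            × closes — contains both Z and ¬Z.
7 branches closed, 6 open.
Each open branch fixes some atoms; the unmentioned ones are free. Counting distinct full assignments: branch {V=true, W=false} (Z, X, Y) contributes 8 new; branch {V=false, W=false, Z=true} (X, Y) contributes 4 new; branch {V=true, W=false, Z=false} (X, Y) contributes 0 new; branch {V=true, Z=true} (X, Y, W) contributes 4 new; branch {V=false, W=false, Z=true} (X, Y) contributes 0 new; branch {W=true, Y=false, Z=true} (V, X) contributes 2 new. Total: 18.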